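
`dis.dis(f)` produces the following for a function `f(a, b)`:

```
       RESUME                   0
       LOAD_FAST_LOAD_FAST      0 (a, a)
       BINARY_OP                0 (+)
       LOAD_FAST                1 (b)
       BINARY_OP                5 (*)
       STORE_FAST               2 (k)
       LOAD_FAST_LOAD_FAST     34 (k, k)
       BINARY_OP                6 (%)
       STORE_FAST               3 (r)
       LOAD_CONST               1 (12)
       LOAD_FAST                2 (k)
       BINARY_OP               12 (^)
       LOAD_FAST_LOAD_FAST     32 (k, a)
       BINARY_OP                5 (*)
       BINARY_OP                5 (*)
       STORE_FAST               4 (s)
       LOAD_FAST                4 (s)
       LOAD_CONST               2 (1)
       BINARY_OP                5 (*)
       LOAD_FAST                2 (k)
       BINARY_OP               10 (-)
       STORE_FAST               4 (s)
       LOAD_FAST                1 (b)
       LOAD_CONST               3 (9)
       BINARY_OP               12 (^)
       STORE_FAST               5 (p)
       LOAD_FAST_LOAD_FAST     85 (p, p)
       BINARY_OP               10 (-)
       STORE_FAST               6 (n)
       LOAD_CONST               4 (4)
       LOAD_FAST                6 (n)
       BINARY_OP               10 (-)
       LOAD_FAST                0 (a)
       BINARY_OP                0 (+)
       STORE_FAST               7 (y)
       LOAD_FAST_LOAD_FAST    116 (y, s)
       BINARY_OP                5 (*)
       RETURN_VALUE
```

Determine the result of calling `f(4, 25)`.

LOAD_FAST_LOAD_FAST a,a → push 4,4. Stack: [4, 4]
BINARY_OP + → 4 + 4 = 8. Stack: [8]
LOAD_FAST b → push 25. Stack: [8, 25]
BINARY_OP * → 8 * 25 = 200. Stack: [200]
STORE_FAST k → k=200. Stack: []
LOAD_FAST_LOAD_FAST k,k → push 200,200. Stack: [200, 200]
BINARY_OP % → 200 % 200 = 0. Stack: [0]
STORE_FAST r → r=0. Stack: []
LOAD_CONST → push 12. Stack: [12]
LOAD_FAST k → push 200. Stack: [12, 200]
BINARY_OP ^ → 12 ^ 200 = 196. Stack: [196]
LOAD_FAST_LOAD_FAST k,a → push 200,4. Stack: [196, 200, 4]
BINARY_OP * → 200 * 4 = 800. Stack: [196, 800]
BINARY_OP * → 196 * 800 = 156800. Stack: [156800]
STORE_FAST s → s=156800. Stack: []
LOAD_FAST s → push 156800. Stack: [156800]
LOAD_CONST → push 1. Stack: [156800, 1]
BINARY_OP * → 156800 * 1 = 156800. Stack: [156800]
LOAD_FAST k → push 200. Stack: [156800, 200]
BINARY_OP - → 156800 - 200 = 156600. Stack: [156600]
STORE_FAST s → s=156600. Stack: []
LOAD_FAST b → push 25. Stack: [25]
LOAD_CONST → push 9. Stack: [25, 9]
BINARY_OP ^ → 25 ^ 9 = 16. Stack: [16]
STORE_FAST p → p=16. Stack: []
LOAD_FAST_LOAD_FAST p,p → push 16,16. Stack: [16, 16]
BINARY_OP - → 16 - 16 = 0. Stack: [0]
STORE_FAST n → n=0. Stack: []
LOAD_CONST → push 4. Stack: [4]
LOAD_FAST n → push 0. Stack: [4, 0]
BINARY_OP - → 4 - 0 = 4. Stack: [4]
LOAD_FAST a → push 4. Stack: [4, 4]
BINARY_OP + → 4 + 4 = 8. Stack: [8]
STORE_FAST y → y=8. Stack: []
LOAD_FAST_LOAD_FAST y,s → push 8,156600. Stack: [8, 156600]
BINARY_OP * → 8 * 156600 = 1252800. Stack: [1252800]
RETURN_VALUE → return 1252800.

1252800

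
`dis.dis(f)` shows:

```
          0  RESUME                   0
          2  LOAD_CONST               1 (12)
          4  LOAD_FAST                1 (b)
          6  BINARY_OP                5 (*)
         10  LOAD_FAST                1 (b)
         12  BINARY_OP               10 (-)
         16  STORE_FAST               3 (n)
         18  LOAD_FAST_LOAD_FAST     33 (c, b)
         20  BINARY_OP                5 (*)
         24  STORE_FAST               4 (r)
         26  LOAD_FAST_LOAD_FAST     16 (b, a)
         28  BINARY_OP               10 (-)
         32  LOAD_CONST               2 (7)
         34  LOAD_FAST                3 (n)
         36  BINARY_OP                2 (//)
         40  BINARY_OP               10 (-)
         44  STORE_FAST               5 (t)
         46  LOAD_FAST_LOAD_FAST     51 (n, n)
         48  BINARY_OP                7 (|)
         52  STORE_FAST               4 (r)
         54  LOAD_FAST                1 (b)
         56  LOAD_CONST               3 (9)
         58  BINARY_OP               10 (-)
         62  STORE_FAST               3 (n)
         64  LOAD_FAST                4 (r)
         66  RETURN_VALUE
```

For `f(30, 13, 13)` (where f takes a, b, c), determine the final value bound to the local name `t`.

-17

LOAD_CONST → push 12. Stack: [12]
LOAD_FAST b → push 13. Stack: [12, 13]
BINARY_OP * → 12 * 13 = 156. Stack: [156]
LOAD_FAST b → push 13. Stack: [156, 13]
BINARY_OP - → 156 - 13 = 143. Stack: [143]
STORE_FAST n → n=143. Stack: []
LOAD_FAST_LOAD_FAST c,b → push 13,13. Stack: [13, 13]
BINARY_OP * → 13 * 13 = 169. Stack: [169]
STORE_FAST r → r=169. Stack: []
LOAD_FAST_LOAD_FAST b,a → push 13,30. Stack: [13, 30]
BINARY_OP - → 13 - 30 = -17. Stack: [-17]
LOAD_CONST → push 7. Stack: [-17, 7]
LOAD_FAST n → push 143. Stack: [-17, 7, 143]
BINARY_OP // → 7 // 143 = 0. Stack: [-17, 0]
BINARY_OP - → -17 - 0 = -17. Stack: [-17]
STORE_FAST t → t=-17. Stack: []
LOAD_FAST_LOAD_FAST n,n → push 143,143. Stack: [143, 143]
BINARY_OP | → 143 | 143 = 143. Stack: [143]
STORE_FAST r → r=143. Stack: []
LOAD_FAST b → push 13. Stack: [13]
LOAD_CONST → push 9. Stack: [13, 9]
BINARY_OP - → 13 - 9 = 4. Stack: [4]
STORE_FAST n → n=4. Stack: []
LOAD_FAST r → push 143. Stack: [143]
RETURN_VALUE → return 143.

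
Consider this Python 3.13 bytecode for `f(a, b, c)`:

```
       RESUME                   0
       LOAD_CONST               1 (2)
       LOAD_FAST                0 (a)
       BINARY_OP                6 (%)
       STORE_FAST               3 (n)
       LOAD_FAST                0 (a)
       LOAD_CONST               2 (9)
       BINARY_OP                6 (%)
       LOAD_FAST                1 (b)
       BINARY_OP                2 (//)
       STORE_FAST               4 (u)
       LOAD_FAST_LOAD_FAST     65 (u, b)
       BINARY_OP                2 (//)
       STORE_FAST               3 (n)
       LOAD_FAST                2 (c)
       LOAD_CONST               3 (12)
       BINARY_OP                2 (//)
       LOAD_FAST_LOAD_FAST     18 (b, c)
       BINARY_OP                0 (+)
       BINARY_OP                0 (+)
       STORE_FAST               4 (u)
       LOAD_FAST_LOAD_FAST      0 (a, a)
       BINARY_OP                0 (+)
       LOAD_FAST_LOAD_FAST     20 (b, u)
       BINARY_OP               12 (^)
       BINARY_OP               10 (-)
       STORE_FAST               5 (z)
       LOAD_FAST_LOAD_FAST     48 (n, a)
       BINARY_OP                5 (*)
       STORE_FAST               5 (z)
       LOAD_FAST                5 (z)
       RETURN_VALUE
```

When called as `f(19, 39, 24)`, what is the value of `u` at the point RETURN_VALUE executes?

LOAD_CONST → push 2. Stack: [2]
LOAD_FAST a → push 19. Stack: [2, 19]
BINARY_OP % → 2 % 19 = 2. Stack: [2]
STORE_FAST n → n=2. Stack: []
LOAD_FAST a → push 19. Stack: [19]
LOAD_CONST → push 9. Stack: [19, 9]
BINARY_OP % → 19 % 9 = 1. Stack: [1]
LOAD_FAST b → push 39. Stack: [1, 39]
BINARY_OP // → 1 // 39 = 0. Stack: [0]
STORE_FAST u → u=0. Stack: []
LOAD_FAST_LOAD_FAST u,b → push 0,39. Stack: [0, 39]
BINARY_OP // → 0 // 39 = 0. Stack: [0]
STORE_FAST n → n=0. Stack: []
LOAD_FAST c → push 24. Stack: [24]
LOAD_CONST → push 12. Stack: [24, 12]
BINARY_OP // → 24 // 12 = 2. Stack: [2]
LOAD_FAST_LOAD_FAST b,c → push 39,24. Stack: [2, 39, 24]
BINARY_OP + → 39 + 24 = 63. Stack: [2, 63]
BINARY_OP + → 2 + 63 = 65. Stack: [65]
STORE_FAST u → u=65. Stack: []
LOAD_FAST_LOAD_FAST a,a → push 19,19. Stack: [19, 19]
BINARY_OP + → 19 + 19 = 38. Stack: [38]
LOAD_FAST_LOAD_FAST b,u → push 39,65. Stack: [38, 39, 65]
BINARY_OP ^ → 39 ^ 65 = 102. Stack: [38, 102]
BINARY_OP - → 38 - 102 = -64. Stack: [-64]
STORE_FAST z → z=-64. Stack: []
LOAD_FAST_LOAD_FAST n,a → push 0,19. Stack: [0, 19]
BINARY_OP * → 0 * 19 = 0. Stack: [0]
STORE_FAST z → z=0. Stack: []
LOAD_FAST z → push 0. Stack: [0]
RETURN_VALUE → return 0.

65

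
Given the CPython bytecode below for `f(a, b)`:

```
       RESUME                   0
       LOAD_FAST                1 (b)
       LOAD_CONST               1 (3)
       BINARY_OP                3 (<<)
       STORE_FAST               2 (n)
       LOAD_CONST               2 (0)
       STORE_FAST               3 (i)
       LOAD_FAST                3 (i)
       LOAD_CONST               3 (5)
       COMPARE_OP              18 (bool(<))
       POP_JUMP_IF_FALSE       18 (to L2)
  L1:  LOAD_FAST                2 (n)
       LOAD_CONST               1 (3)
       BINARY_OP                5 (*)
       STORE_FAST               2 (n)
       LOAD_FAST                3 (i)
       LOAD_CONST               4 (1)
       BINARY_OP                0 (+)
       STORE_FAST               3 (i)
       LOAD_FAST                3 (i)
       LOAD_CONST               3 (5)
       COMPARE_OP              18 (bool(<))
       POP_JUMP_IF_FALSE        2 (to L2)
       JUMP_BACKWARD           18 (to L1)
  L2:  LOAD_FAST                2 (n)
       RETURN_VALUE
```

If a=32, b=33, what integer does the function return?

LOAD_FAST b → push 33
LOAD_CONST → push 3
BINARY_OP << → 33 << 3 = 264
STORE_FAST n → n=264
LOAD_CONST → push 0
STORE_FAST i → i=0
LOAD_FAST i → push 0
LOAD_CONST → push 5
COMPARE_OP bool(<) → 0 vs 5 = True
POP_JUMP_IF_FALSE → pop True; no jump
LOAD_FAST n → push 264
LOAD_CONST → push 3
BINARY_OP * → 264 * 3 = 792
STORE_FAST n → n=792
LOAD_FAST i → push 0
LOAD_CONST → push 1
BINARY_OP + → 0 + 1 = 1
STORE_FAST i → i=1
LOAD_FAST i → push 1
LOAD_CONST → push 5
COMPARE_OP bool(<) → 1 vs 5 = True
POP_JUMP_IF_FALSE → pop True; no jump
LOAD_FAST n → push 792
LOAD_CONST → push 3
BINARY_OP * → 792 * 3 = 2376
STORE_FAST n → n=2376
LOAD_FAST i → push 1
LOAD_CONST → push 1
BINARY_OP + → 1 + 1 = 2
STORE_FAST i → i=2
LOAD_FAST i → push 2
LOAD_CONST → push 5
COMPARE_OP bool(<) → 2 vs 5 = True
POP_JUMP_IF_FALSE → pop True; no jump
LOAD_FAST n → push 2376
LOAD_CONST → push 3
BINARY_OP * → 2376 * 3 = 7128
STORE_FAST n → n=7128
LOAD_FAST i → push 2
LOAD_CONST → push 1
BINARY_OP + → 2 + 1 = 3
STORE_FAST i → i=3
LOAD_FAST i → push 3
LOAD_CONST → push 5
COMPARE_OP bool(<) → 3 vs 5 = True
POP_JUMP_IF_FALSE → pop True; no jump
LOAD_FAST n → push 7128
LOAD_CONST → push 3
BINARY_OP * → 7128 * 3 = 21384
STORE_FAST n → n=21384
LOAD_FAST i → push 3
LOAD_CONST → push 1
BINARY_OP + → 3 + 1 = 4
STORE_FAST i → i=4
LOAD_FAST i → push 4
LOAD_CONST → push 5
COMPARE_OP bool(<) → 4 vs 5 = True
POP_JUMP_IF_FALSE → pop True; no jump
LOAD_FAST n → push 21384
LOAD_CONST → push 3
BINARY_OP * → 21384 * 3 = 64152
STORE_FAST n → n=64152
LOAD_FAST i → push 4
LOAD_CONST → push 1
BINARY_OP + → 4 + 1 = 5
STORE_FAST i → i=5
LOAD_FAST i → push 5
LOAD_CONST → push 5
COMPARE_OP bool(<) → 5 vs 5 = False
POP_JUMP_IF_FALSE → pop False; jump
LOAD_FAST n → push 64152
RETURN_VALUE → return 64152.

64152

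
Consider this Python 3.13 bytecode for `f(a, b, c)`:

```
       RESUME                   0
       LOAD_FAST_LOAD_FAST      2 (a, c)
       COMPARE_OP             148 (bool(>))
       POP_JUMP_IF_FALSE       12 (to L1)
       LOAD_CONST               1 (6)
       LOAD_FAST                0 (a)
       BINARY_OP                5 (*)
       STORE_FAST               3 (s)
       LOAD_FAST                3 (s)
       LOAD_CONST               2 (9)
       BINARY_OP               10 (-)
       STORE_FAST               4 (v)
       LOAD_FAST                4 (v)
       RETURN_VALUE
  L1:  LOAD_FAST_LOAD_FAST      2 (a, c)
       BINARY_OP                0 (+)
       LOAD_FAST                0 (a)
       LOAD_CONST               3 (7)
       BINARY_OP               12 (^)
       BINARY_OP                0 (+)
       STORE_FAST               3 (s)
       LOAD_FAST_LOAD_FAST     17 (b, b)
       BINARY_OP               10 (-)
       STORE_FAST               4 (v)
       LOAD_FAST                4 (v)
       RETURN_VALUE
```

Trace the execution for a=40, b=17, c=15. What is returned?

231

LOAD_FAST_LOAD_FAST a,c → push 40,15. Stack: [40, 15]
COMPARE_OP bool(>) → 40 vs 15 = True. Stack: [True]
POP_JUMP_IF_FALSE → pop True; no jump. Stack: []
LOAD_CONST → push 6. Stack: [6]
LOAD_FAST a → push 40. Stack: [6, 40]
BINARY_OP * → 6 * 40 = 240. Stack: [240]
STORE_FAST s → s=240. Stack: []
LOAD_FAST s → push 240. Stack: [240]
LOAD_CONST → push 9. Stack: [240, 9]
BINARY_OP - → 240 - 9 = 231. Stack: [231]
STORE_FAST v → v=231. Stack: []
LOAD_FAST v → push 231. Stack: [231]
RETURN_VALUE → return 231.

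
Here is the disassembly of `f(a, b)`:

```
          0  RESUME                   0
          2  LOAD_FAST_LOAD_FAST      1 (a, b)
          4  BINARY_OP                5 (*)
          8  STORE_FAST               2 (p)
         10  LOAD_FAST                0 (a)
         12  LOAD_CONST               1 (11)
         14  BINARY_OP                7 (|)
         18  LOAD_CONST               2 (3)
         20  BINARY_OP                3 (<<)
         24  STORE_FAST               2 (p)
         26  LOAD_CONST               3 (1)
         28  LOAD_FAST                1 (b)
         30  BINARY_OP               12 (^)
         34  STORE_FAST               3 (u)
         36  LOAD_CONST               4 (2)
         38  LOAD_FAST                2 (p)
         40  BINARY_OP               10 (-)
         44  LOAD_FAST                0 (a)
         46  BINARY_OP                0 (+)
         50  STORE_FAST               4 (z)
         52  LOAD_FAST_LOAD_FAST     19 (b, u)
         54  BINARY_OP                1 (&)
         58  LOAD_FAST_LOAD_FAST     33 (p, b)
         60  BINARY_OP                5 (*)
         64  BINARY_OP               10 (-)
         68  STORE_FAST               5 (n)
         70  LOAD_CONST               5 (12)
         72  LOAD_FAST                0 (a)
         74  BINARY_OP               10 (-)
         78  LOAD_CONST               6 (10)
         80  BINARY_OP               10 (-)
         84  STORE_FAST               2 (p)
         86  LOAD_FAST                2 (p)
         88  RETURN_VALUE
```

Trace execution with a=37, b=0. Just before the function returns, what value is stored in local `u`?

1

LOAD_FAST_LOAD_FAST a,b → push 37,0. Stack: [37, 0]
BINARY_OP * → 37 * 0 = 0. Stack: [0]
STORE_FAST p → p=0. Stack: []
LOAD_FAST a → push 37. Stack: [37]
LOAD_CONST → push 11. Stack: [37, 11]
BINARY_OP | → 37 | 11 = 47. Stack: [47]
LOAD_CONST → push 3. Stack: [47, 3]
BINARY_OP << → 47 << 3 = 376. Stack: [376]
STORE_FAST p → p=376. Stack: []
LOAD_CONST → push 1. Stack: [1]
LOAD_FAST b → push 0. Stack: [1, 0]
BINARY_OP ^ → 1 ^ 0 = 1. Stack: [1]
STORE_FAST u → u=1. Stack: []
LOAD_CONST → push 2. Stack: [2]
LOAD_FAST p → push 376. Stack: [2, 376]
BINARY_OP - → 2 - 376 = -374. Stack: [-374]
LOAD_FAST a → push 37. Stack: [-374, 37]
BINARY_OP + → -374 + 37 = -337. Stack: [-337]
STORE_FAST z → z=-337. Stack: []
LOAD_FAST_LOAD_FAST b,u → push 0,1. Stack: [0, 1]
BINARY_OP & → 0 & 1 = 0. Stack: [0]
LOAD_FAST_LOAD_FAST p,b → push 376,0. Stack: [0, 376, 0]
BINARY_OP * → 376 * 0 = 0. Stack: [0, 0]
BINARY_OP - → 0 - 0 = 0. Stack: [0]
STORE_FAST n → n=0. Stack: []
LOAD_CONST → push 12. Stack: [12]
LOAD_FAST a → push 37. Stack: [12, 37]
BINARY_OP - → 12 - 37 = -25. Stack: [-25]
LOAD_CONST → push 10. Stack: [-25, 10]
BINARY_OP - → -25 - 10 = -35. Stack: [-35]
STORE_FAST p → p=-35. Stack: []
LOAD_FAST p → push -35. Stack: [-35]
RETURN_VALUE → return -35.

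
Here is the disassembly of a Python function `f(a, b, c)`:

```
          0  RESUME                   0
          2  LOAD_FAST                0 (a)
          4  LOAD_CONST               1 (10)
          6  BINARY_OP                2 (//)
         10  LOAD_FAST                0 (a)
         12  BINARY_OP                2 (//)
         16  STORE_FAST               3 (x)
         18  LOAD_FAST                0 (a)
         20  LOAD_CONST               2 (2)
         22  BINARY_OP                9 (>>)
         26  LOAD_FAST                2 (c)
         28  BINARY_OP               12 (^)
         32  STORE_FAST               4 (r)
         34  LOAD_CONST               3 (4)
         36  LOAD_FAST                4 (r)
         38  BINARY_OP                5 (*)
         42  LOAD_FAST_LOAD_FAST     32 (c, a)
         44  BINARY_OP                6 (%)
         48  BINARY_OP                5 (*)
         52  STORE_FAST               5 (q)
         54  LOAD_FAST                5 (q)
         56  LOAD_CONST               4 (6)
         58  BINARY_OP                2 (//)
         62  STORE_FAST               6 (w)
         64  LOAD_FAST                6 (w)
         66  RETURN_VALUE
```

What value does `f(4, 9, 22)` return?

LOAD_FAST a → push 4. Stack: [4]
LOAD_CONST → push 10. Stack: [4, 10]
BINARY_OP // → 4 // 10 = 0. Stack: [0]
LOAD_FAST a → push 4. Stack: [0, 4]
BINARY_OP // → 0 // 4 = 0. Stack: [0]
STORE_FAST x → x=0. Stack: []
LOAD_FAST a → push 4. Stack: [4]
LOAD_CONST → push 2. Stack: [4, 2]
BINARY_OP >> → 4 >> 2 = 1. Stack: [1]
LOAD_FAST c → push 22. Stack: [1, 22]
BINARY_OP ^ → 1 ^ 22 = 23. Stack: [23]
STORE_FAST r → r=23. Stack: []
LOAD_CONST → push 4. Stack: [4]
LOAD_FAST r → push 23. Stack: [4, 23]
BINARY_OP * → 4 * 23 = 92. Stack: [92]
LOAD_FAST_LOAD_FAST c,a → push 22,4. Stack: [92, 22, 4]
BINARY_OP % → 22 % 4 = 2. Stack: [92, 2]
BINARY_OP * → 92 * 2 = 184. Stack: [184]
STORE_FAST q → q=184. Stack: []
LOAD_FAST q → push 184. Stack: [184]
LOAD_CONST → push 6. Stack: [184, 6]
BINARY_OP // → 184 // 6 = 30. Stack: [30]
STORE_FAST w → w=30. Stack: []
LOAD_FAST w → push 30. Stack: [30]
RETURN_VALUE → return 30.

30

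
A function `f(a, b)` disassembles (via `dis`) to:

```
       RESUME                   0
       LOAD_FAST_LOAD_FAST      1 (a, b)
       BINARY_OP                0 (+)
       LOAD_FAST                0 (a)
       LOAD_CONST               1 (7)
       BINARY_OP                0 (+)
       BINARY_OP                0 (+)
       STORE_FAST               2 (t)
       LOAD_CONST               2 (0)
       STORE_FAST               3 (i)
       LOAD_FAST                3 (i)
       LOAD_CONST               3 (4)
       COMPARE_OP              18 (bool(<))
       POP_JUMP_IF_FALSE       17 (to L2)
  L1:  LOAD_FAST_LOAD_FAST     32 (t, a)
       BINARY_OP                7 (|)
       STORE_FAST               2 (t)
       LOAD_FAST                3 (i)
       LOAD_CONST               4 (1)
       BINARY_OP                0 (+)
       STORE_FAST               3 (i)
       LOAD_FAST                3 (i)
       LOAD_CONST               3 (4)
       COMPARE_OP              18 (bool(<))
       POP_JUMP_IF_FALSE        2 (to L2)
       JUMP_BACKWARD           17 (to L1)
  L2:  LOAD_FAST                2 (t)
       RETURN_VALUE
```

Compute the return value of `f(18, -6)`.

55

LOAD_FAST_LOAD_FAST a,b → push 18,-6. Stack: [18, -6]
BINARY_OP + → 18 + -6 = 12. Stack: [12]
LOAD_FAST a → push 18. Stack: [12, 18]
LOAD_CONST → push 7. Stack: [12, 18, 7]
BINARY_OP + → 18 + 7 = 25. Stack: [12, 25]
BINARY_OP + → 12 + 25 = 37. Stack: [37]
STORE_FAST t → t=37. Stack: []
LOAD_CONST → push 0. Stack: [0]
STORE_FAST i → i=0. Stack: []
LOAD_FAST i → push 0. Stack: [0]
LOAD_CONST → push 4. Stack: [0, 4]
COMPARE_OP bool(<) → 0 vs 4 = True. Stack: [True]
POP_JUMP_IF_FALSE → pop True; no jump. Stack: []
LOAD_FAST_LOAD_FAST t,a → push 37,18. Stack: [37, 18]
BINARY_OP | → 37 | 18 = 55. Stack: [55]
STORE_FAST t → t=55. Stack: []
LOAD_FAST i → push 0. Stack: [0]
LOAD_CONST → push 1. Stack: [0, 1]
BINARY_OP + → 0 + 1 = 1. Stack: [1]
STORE_FAST i → i=1. Stack: []
LOAD_FAST i → push 1. Stack: [1]
LOAD_CONST → push 4. Stack: [1, 4]
COMPARE_OP bool(<) → 1 vs 4 = True. Stack: [True]
POP_JUMP_IF_FALSE → pop True; no jump. Stack: []
LOAD_FAST_LOAD_FAST t,a → push 55,18. Stack: [55, 18]
BINARY_OP | → 55 | 18 = 55. Stack: [55]
STORE_FAST t → t=55. Stack: []
LOAD_FAST i → push 1. Stack: [1]
LOAD_CONST → push 1. Stack: [1, 1]
BINARY_OP + → 1 + 1 = 2. Stack: [2]
STORE_FAST i → i=2. Stack: []
LOAD_FAST i → push 2. Stack: [2]
LOAD_CONST → push 4. Stack: [2, 4]
COMPARE_OP bool(<) → 2 vs 4 = True. Stack: [True]
POP_JUMP_IF_FALSE → pop True; no jump. Stack: []
LOAD_FAST_LOAD_FAST t,a → push 55,18. Stack: [55, 18]
BINARY_OP | → 55 | 18 = 55. Stack: [55]
STORE_FAST t → t=55. Stack: []
LOAD_FAST i → push 2. Stack: [2]
LOAD_CONST → push 1. Stack: [2, 1]
BINARY_OP + → 2 + 1 = 3. Stack: [3]
STORE_FAST i → i=3. Stack: []
LOAD_FAST i → push 3. Stack: [3]
LOAD_CONST → push 4. Stack: [3, 4]
COMPARE_OP bool(<) → 3 vs 4 = True. Stack: [True]
POP_JUMP_IF_FALSE → pop True; no jump. Stack: []
LOAD_FAST_LOAD_FAST t,a → push 55,18. Stack: [55, 18]
BINARY_OP | → 55 | 18 = 55. Stack: [55]
STORE_FAST t → t=55. Stack: []
LOAD_FAST i → push 3. Stack: [3]
LOAD_CONST → push 1. Stack: [3, 1]
BINARY_OP + → 3 + 1 = 4. Stack: [4]
STORE_FAST i → i=4. Stack: []
LOAD_FAST i → push 4. Stack: [4]
LOAD_CONST → push 4. Stack: [4, 4]
COMPARE_OP bool(<) → 4 vs 4 = False. Stack: [False]
POP_JUMP_IF_FALSE → pop False; jump. Stack: []
LOAD_FAST t → push 55. Stack: [55]
RETURN_VALUE → return 55.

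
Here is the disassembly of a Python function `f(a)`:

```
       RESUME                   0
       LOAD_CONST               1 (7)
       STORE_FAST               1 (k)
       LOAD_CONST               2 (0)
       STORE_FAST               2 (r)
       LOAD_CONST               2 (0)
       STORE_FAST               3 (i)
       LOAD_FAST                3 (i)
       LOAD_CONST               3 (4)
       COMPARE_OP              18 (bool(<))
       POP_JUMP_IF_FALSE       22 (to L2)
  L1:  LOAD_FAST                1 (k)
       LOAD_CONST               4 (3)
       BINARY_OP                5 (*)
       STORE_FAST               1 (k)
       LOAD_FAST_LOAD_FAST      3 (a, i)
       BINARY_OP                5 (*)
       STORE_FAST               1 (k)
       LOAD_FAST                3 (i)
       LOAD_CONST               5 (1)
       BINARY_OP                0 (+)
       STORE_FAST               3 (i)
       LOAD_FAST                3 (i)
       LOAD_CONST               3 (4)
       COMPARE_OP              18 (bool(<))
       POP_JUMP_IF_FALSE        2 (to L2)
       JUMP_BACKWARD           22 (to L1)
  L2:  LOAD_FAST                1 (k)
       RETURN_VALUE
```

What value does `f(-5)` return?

-15

LOAD_CONST → push 7
STORE_FAST k → k=7
LOAD_CONST → push 0
STORE_FAST r → r=0
LOAD_CONST → push 0
STORE_FAST i → i=0
LOAD_FAST i → push 0
LOAD_CONST → push 4
COMPARE_OP bool(<) → 0 vs 4 = True
POP_JUMP_IF_FALSE → pop True; no jump
LOAD_FAST k → push 7
LOAD_CONST → push 3
BINARY_OP * → 7 * 3 = 21
STORE_FAST k → k=21
LOAD_FAST_LOAD_FAST a,i → push -5,0
BINARY_OP * → -5 * 0 = 0
STORE_FAST k → k=0
LOAD_FAST i → push 0
LOAD_CONST → push 1
BINARY_OP + → 0 + 1 = 1
STORE_FAST i → i=1
LOAD_FAST i → push 1
LOAD_CONST → push 4
COMPARE_OP bool(<) → 1 vs 4 = True
POP_JUMP_IF_FALSE → pop True; no jump
LOAD_FAST k → push 0
LOAD_CONST → push 3
BINARY_OP * → 0 * 3 = 0
STORE_FAST k → k=0
LOAD_FAST_LOAD_FAST a,i → push -5,1
BINARY_OP * → -5 * 1 = -5
STORE_FAST k → k=-5
LOAD_FAST i → push 1
LOAD_CONST → push 1
BINARY_OP + → 1 + 1 = 2
STORE_FAST i → i=2
LOAD_FAST i → push 2
LOAD_CONST → push 4
COMPARE_OP bool(<) → 2 vs 4 = True
POP_JUMP_IF_FALSE → pop True; no jump
LOAD_FAST k → push -5
LOAD_CONST → push 3
BINARY_OP * → -5 * 3 = -15
STORE_FAST k → k=-15
LOAD_FAST_LOAD_FAST a,i → push -5,2
BINARY_OP * → -5 * 2 = -10
STORE_FAST k → k=-10
LOAD_FAST i → push 2
LOAD_CONST → push 1
BINARY_OP + → 2 + 1 = 3
STORE_FAST i → i=3
LOAD_FAST i → push 3
LOAD_CONST → push 4
COMPARE_OP bool(<) → 3 vs 4 = True
POP_JUMP_IF_FALSE → pop True; no jump
LOAD_FAST k → push -10
LOAD_CONST → push 3
BINARY_OP * → -10 * 3 = -30
STORE_FAST k → k=-30
LOAD_FAST_LOAD_FAST a,i → push -5,3
BINARY_OP * → -5 * 3 = -15
STORE_FAST k → k=-15
LOAD_FAST i → push 3
LOAD_CONST → push 1
BINARY_OP + → 3 + 1 = 4
STORE_FAST i → i=4
LOAD_FAST i → push 4
LOAD_CONST → push 4
COMPARE_OP bool(<) → 4 vs 4 = False
POP_JUMP_IF_FALSE → pop False; jump
LOAD_FAST k → push -15
RETURN_VALUE → return -15.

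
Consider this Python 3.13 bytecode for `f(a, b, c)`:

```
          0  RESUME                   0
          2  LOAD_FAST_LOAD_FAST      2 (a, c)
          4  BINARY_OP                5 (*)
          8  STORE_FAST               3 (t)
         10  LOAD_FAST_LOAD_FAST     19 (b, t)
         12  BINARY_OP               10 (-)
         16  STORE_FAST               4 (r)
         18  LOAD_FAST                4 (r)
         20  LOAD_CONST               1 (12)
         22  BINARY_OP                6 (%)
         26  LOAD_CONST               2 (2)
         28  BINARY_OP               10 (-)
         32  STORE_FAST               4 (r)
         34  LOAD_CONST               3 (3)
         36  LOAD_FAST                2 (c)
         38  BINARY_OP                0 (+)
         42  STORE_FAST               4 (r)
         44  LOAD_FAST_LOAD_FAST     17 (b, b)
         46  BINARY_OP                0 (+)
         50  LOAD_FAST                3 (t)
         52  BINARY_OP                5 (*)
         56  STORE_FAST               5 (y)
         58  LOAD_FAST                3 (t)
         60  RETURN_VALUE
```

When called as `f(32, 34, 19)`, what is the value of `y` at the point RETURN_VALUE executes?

41344

LOAD_FAST_LOAD_FAST a,c → push 32,19. Stack: [32, 19]
BINARY_OP * → 32 * 19 = 608. Stack: [608]
STORE_FAST t → t=608. Stack: []
LOAD_FAST_LOAD_FAST b,t → push 34,608. Stack: [34, 608]
BINARY_OP - → 34 - 608 = -574. Stack: [-574]
STORE_FAST r → r=-574. Stack: []
LOAD_FAST r → push -574. Stack: [-574]
LOAD_CONST → push 12. Stack: [-574, 12]
BINARY_OP % → -574 % 12 = 2. Stack: [2]
LOAD_CONST → push 2. Stack: [2, 2]
BINARY_OP - → 2 - 2 = 0. Stack: [0]
STORE_FAST r → r=0. Stack: []
LOAD_CONST → push 3. Stack: [3]
LOAD_FAST c → push 19. Stack: [3, 19]
BINARY_OP + → 3 + 19 = 22. Stack: [22]
STORE_FAST r → r=22. Stack: []
LOAD_FAST_LOAD_FAST b,b → push 34,34. Stack: [34, 34]
BINARY_OP + → 34 + 34 = 68. Stack: [68]
LOAD_FAST t → push 608. Stack: [68, 608]
BINARY_OP * → 68 * 608 = 41344. Stack: [41344]
STORE_FAST y → y=41344. Stack: []
LOAD_FAST t → push 608. Stack: [608]
RETURN_VALUE → return 608.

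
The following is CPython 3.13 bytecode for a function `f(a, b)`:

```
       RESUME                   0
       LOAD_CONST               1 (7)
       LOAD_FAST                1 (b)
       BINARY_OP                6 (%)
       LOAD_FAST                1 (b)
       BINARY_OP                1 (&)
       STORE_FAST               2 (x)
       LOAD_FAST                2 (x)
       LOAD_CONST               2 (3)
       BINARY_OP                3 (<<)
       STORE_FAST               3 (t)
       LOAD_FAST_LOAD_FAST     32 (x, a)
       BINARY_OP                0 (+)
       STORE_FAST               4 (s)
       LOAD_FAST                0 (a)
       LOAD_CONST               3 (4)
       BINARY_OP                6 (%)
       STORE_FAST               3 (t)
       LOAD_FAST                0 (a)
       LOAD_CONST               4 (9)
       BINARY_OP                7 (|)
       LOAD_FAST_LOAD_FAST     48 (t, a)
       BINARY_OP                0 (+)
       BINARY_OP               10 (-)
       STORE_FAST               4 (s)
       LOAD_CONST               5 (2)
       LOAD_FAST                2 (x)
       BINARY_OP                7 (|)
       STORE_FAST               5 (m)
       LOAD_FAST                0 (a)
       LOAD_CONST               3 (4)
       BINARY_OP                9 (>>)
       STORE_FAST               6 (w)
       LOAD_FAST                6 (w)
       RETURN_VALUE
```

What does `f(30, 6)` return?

LOAD_CONST → push 7. Stack: [7]
LOAD_FAST b → push 6. Stack: [7, 6]
BINARY_OP % → 7 % 6 = 1. Stack: [1]
LOAD_FAST b → push 6. Stack: [1, 6]
BINARY_OP & → 1 & 6 = 0. Stack: [0]
STORE_FAST x → x=0. Stack: []
LOAD_FAST x → push 0. Stack: [0]
LOAD_CONST → push 3. Stack: [0, 3]
BINARY_OP << → 0 << 3 = 0. Stack: [0]
STORE_FAST t → t=0. Stack: []
LOAD_FAST_LOAD_FAST x,a → push 0,30. Stack: [0, 30]
BINARY_OP + → 0 + 30 = 30. Stack: [30]
STORE_FAST s → s=30. Stack: []
LOAD_FAST a → push 30. Stack: [30]
LOAD_CONST → push 4. Stack: [30, 4]
BINARY_OP % → 30 % 4 = 2. Stack: [2]
STORE_FAST t → t=2. Stack: []
LOAD_FAST a → push 30. Stack: [30]
LOAD_CONST → push 9. Stack: [30, 9]
BINARY_OP | → 30 | 9 = 31. Stack: [31]
LOAD_FAST_LOAD_FAST t,a → push 2,30. Stack: [31, 2, 30]
BINARY_OP + → 2 + 30 = 32. Stack: [31, 32]
BINARY_OP - → 31 - 32 = -1. Stack: [-1]
STORE_FAST s → s=-1. Stack: []
LOAD_CONST → push 2. Stack: [2]
LOAD_FAST x → push 0. Stack: [2, 0]
BINARY_OP | → 2 | 0 = 2. Stack: [2]
STORE_FAST m → m=2. Stack: []
LOAD_FAST a → push 30. Stack: [30]
LOAD_CONST → push 4. Stack: [30, 4]
BINARY_OP >> → 30 >> 4 = 1. Stack: [1]
STORE_FAST w → w=1. Stack: []
LOAD_FAST w → push 1. Stack: [1]
RETURN_VALUE → return 1.

1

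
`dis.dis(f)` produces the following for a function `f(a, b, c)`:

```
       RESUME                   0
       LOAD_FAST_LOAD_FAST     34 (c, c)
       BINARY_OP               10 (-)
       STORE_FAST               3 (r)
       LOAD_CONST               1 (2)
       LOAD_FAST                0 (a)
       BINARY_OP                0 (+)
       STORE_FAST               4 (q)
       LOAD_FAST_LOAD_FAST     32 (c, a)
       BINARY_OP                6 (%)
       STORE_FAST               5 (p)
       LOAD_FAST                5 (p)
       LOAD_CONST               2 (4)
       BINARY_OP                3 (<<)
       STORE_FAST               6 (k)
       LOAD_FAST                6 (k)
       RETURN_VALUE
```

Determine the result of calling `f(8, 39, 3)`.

LOAD_FAST_LOAD_FAST c,c → push 3,3. Stack: [3, 3]
BINARY_OP - → 3 - 3 = 0. Stack: [0]
STORE_FAST r → r=0. Stack: []
LOAD_CONST → push 2. Stack: [2]
LOAD_FAST a → push 8. Stack: [2, 8]
BINARY_OP + → 2 + 8 = 10. Stack: [10]
STORE_FAST q → q=10. Stack: []
LOAD_FAST_LOAD_FAST c,a → push 3,8. Stack: [3, 8]
BINARY_OP % → 3 % 8 = 3. Stack: [3]
STORE_FAST p → p=3. Stack: []
LOAD_FAST p → push 3. Stack: [3]
LOAD_CONST → push 4. Stack: [3, 4]
BINARY_OP << → 3 << 4 = 48. Stack: [48]
STORE_FAST k → k=48. Stack: []
LOAD_FAST k → push 48. Stack: [48]
RETURN_VALUE → return 48.

48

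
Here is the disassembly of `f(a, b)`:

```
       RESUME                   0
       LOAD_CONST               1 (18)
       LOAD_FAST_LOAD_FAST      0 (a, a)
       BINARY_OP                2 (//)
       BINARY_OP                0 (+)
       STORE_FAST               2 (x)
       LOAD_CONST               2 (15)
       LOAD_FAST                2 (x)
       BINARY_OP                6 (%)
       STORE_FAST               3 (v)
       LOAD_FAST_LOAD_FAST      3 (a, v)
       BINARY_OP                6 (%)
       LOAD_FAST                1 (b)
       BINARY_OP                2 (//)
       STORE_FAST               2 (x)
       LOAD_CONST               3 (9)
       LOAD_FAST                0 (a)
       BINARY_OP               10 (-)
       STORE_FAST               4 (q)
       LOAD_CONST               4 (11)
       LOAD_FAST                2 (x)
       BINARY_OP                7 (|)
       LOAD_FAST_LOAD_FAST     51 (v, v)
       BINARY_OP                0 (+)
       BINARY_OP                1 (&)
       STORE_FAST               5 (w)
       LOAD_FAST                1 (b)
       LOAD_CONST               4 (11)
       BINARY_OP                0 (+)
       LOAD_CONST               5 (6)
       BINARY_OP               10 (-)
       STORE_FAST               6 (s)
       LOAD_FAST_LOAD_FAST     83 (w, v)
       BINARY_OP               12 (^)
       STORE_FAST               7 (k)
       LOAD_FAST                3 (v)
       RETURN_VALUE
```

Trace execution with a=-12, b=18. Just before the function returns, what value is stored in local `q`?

21

LOAD_CONST → push 18. Stack: [18]
LOAD_FAST_LOAD_FAST a,a → push -12,-12. Stack: [18, -12, -12]
BINARY_OP // → -12 // -12 = 1. Stack: [18, 1]
BINARY_OP + → 18 + 1 = 19. Stack: [19]
STORE_FAST x → x=19. Stack: []
LOAD_CONST → push 15. Stack: [15]
LOAD_FAST x → push 19. Stack: [15, 19]
BINARY_OP % → 15 % 19 = 15. Stack: [15]
STORE_FAST v → v=15. Stack: []
LOAD_FAST_LOAD_FAST a,v → push -12,15. Stack: [-12, 15]
BINARY_OP % → -12 % 15 = 3. Stack: [3]
LOAD_FAST b → push 18. Stack: [3, 18]
BINARY_OP // → 3 // 18 = 0. Stack: [0]
STORE_FAST x → x=0. Stack: []
LOAD_CONST → push 9. Stack: [9]
LOAD_FAST a → push -12. Stack: [9, -12]
BINARY_OP - → 9 - -12 = 21. Stack: [21]
STORE_FAST q → q=21. Stack: []
LOAD_CONST → push 11. Stack: [11]
LOAD_FAST x → push 0. Stack: [11, 0]
BINARY_OP | → 11 | 0 = 11. Stack: [11]
LOAD_FAST_LOAD_FAST v,v → push 15,15. Stack: [11, 15, 15]
BINARY_OP + → 15 + 15 = 30. Stack: [11, 30]
BINARY_OP & → 11 & 30 = 10. Stack: [10]
STORE_FAST w → w=10. Stack: []
LOAD_FAST b → push 18. Stack: [18]
LOAD_CONST → push 11. Stack: [18, 11]
BINARY_OP + → 18 + 11 = 29. Stack: [29]
LOAD_CONST → push 6. Stack: [29, 6]
BINARY_OP - → 29 - 6 = 23. Stack: [23]
STORE_FAST s → s=23. Stack: []
LOAD_FAST_LOAD_FAST w,v → push 10,15. Stack: [10, 15]
BINARY_OP ^ → 10 ^ 15 = 5. Stack: [5]
STORE_FAST k → k=5. Stack: []
LOAD_FAST v → push 15. Stack: [15]
RETURN_VALUE → return 15.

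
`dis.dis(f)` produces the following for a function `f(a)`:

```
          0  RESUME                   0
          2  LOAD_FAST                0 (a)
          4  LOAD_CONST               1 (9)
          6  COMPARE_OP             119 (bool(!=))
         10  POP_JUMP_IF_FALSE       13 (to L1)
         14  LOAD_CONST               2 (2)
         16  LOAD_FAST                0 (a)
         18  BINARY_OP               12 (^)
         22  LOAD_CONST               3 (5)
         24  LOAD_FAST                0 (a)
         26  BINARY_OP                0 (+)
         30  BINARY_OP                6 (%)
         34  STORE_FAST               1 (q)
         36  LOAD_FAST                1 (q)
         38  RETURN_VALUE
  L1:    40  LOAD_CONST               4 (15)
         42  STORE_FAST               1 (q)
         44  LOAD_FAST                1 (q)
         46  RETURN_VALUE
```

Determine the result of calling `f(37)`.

LOAD_FAST a → push 37. Stack: [37]
LOAD_CONST → push 9. Stack: [37, 9]
COMPARE_OP bool(!=) → 37 vs 9 = True. Stack: [True]
POP_JUMP_IF_FALSE → pop True; no jump. Stack: []
LOAD_CONST → push 2. Stack: [2]
LOAD_FAST a → push 37. Stack: [2, 37]
BINARY_OP ^ → 2 ^ 37 = 39. Stack: [39]
LOAD_CONST → push 5. Stack: [39, 5]
LOAD_FAST a → push 37. Stack: [39, 5, 37]
BINARY_OP + → 5 + 37 = 42. Stack: [39, 42]
BINARY_OP % → 39 % 42 = 39. Stack: [39]
STORE_FAST q → q=39. Stack: []
LOAD_FAST q → push 39. Stack: [39]
RETURN_VALUE → return 39.

39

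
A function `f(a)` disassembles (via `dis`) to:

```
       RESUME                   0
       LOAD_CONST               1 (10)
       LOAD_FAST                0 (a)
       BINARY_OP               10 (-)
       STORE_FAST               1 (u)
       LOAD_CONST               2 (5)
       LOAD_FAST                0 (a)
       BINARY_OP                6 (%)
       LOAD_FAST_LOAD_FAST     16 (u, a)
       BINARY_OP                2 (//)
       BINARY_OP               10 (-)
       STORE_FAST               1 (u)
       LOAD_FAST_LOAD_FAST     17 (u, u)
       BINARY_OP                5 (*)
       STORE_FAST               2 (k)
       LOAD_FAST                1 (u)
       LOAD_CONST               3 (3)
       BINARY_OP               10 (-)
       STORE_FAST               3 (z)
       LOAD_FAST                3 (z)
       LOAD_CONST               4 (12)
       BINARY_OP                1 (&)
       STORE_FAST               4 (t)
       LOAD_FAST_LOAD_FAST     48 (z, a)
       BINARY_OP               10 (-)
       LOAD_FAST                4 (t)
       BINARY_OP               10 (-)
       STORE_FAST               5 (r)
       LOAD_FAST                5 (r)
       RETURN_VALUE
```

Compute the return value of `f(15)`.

-12

LOAD_CONST → push 10. Stack: [10]
LOAD_FAST a → push 15. Stack: [10, 15]
BINARY_OP - → 10 - 15 = -5. Stack: [-5]
STORE_FAST u → u=-5. Stack: []
LOAD_CONST → push 5. Stack: [5]
LOAD_FAST a → push 15. Stack: [5, 15]
BINARY_OP % → 5 % 15 = 5. Stack: [5]
LOAD_FAST_LOAD_FAST u,a → push -5,15. Stack: [5, -5, 15]
BINARY_OP // → -5 // 15 = -1. Stack: [5, -1]
BINARY_OP - → 5 - -1 = 6. Stack: [6]
STORE_FAST u → u=6. Stack: []
LOAD_FAST_LOAD_FAST u,u → push 6,6. Stack: [6, 6]
BINARY_OP * → 6 * 6 = 36. Stack: [36]
STORE_FAST k → k=36. Stack: []
LOAD_FAST u → push 6. Stack: [6]
LOAD_CONST → push 3. Stack: [6, 3]
BINARY_OP - → 6 - 3 = 3. Stack: [3]
STORE_FAST z → z=3. Stack: []
LOAD_FAST z → push 3. Stack: [3]
LOAD_CONST → push 12. Stack: [3, 12]
BINARY_OP & → 3 & 12 = 0. Stack: [0]
STORE_FAST t → t=0. Stack: []
LOAD_FAST_LOAD_FAST z,a → push 3,15. Stack: [3, 15]
BINARY_OP - → 3 - 15 = -12. Stack: [-12]
LOAD_FAST t → push 0. Stack: [-12, 0]
BINARY_OP - → -12 - 0 = -12. Stack: [-12]
STORE_FAST r → r=-12. Stack: []
LOAD_FAST r → push -12. Stack: [-12]
RETURN_VALUE → return -12.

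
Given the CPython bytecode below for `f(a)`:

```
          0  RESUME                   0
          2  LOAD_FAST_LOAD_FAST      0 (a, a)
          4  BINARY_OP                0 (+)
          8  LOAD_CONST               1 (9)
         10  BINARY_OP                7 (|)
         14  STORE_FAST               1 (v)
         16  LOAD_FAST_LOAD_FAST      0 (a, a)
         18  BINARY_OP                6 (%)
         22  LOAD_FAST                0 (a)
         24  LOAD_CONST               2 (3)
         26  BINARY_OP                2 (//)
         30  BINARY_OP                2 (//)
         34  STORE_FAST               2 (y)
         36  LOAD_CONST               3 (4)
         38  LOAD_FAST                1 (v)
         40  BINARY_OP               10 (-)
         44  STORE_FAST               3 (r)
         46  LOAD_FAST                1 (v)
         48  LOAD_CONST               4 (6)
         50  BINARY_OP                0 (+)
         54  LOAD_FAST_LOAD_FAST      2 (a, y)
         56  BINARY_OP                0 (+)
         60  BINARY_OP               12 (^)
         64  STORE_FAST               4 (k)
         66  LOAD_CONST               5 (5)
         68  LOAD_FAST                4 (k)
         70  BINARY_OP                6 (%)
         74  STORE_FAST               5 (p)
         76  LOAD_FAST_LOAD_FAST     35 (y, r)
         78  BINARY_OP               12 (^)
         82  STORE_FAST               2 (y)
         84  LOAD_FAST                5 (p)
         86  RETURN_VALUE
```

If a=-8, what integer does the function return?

5

LOAD_FAST_LOAD_FAST a,a → push -8,-8. Stack: [-8, -8]
BINARY_OP + → -8 + -8 = -16. Stack: [-16]
LOAD_CONST → push 9. Stack: [-16, 9]
BINARY_OP | → -16 | 9 = -7. Stack: [-7]
STORE_FAST v → v=-7. Stack: []
LOAD_FAST_LOAD_FAST a,a → push -8,-8. Stack: [-8, -8]
BINARY_OP % → -8 % -8 = 0. Stack: [0]
LOAD_FAST a → push -8. Stack: [0, -8]
LOAD_CONST → push 3. Stack: [0, -8, 3]
BINARY_OP // → -8 // 3 = -3. Stack: [0, -3]
BINARY_OP // → 0 // -3 = 0. Stack: [0]
STORE_FAST y → y=0. Stack: []
LOAD_CONST → push 4. Stack: [4]
LOAD_FAST v → push -7. Stack: [4, -7]
BINARY_OP - → 4 - -7 = 11. Stack: [11]
STORE_FAST r → r=11. Stack: []
LOAD_FAST v → push -7. Stack: [-7]
LOAD_CONST → push 6. Stack: [-7, 6]
BINARY_OP + → -7 + 6 = -1. Stack: [-1]
LOAD_FAST_LOAD_FAST a,y → push -8,0. Stack: [-1, -8, 0]
BINARY_OP + → -8 + 0 = -8. Stack: [-1, -8]
BINARY_OP ^ → -1 ^ -8 = 7. Stack: [7]
STORE_FAST k → k=7. Stack: []
LOAD_CONST → push 5. Stack: [5]
LOAD_FAST k → push 7. Stack: [5, 7]
BINARY_OP % → 5 % 7 = 5. Stack: [5]
STORE_FAST p → p=5. Stack: []
LOAD_FAST_LOAD_FAST y,r → push 0,11. Stack: [0, 11]
BINARY_OP ^ → 0 ^ 11 = 11. Stack: [11]
STORE_FAST y → y=11. Stack: []
LOAD_FAST p → push 5. Stack: [5]
RETURN_VALUE → return 5.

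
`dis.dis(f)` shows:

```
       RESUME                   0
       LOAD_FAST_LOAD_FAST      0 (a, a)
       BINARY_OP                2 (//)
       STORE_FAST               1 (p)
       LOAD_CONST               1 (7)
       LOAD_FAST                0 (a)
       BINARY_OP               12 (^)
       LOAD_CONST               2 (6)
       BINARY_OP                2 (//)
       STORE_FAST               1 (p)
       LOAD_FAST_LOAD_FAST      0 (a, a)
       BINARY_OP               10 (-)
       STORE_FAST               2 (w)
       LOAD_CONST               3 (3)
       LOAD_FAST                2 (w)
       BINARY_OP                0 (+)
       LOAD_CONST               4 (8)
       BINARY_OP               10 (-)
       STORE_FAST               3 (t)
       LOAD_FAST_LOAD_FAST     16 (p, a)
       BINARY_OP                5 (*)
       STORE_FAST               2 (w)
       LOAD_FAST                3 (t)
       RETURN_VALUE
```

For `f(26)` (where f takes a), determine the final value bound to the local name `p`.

4

LOAD_FAST_LOAD_FAST a,a → push 26,26. Stack: [26, 26]
BINARY_OP // → 26 // 26 = 1. Stack: [1]
STORE_FAST p → p=1. Stack: []
LOAD_CONST → push 7. Stack: [7]
LOAD_FAST a → push 26. Stack: [7, 26]
BINARY_OP ^ → 7 ^ 26 = 29. Stack: [29]
LOAD_CONST → push 6. Stack: [29, 6]
BINARY_OP // → 29 // 6 = 4. Stack: [4]
STORE_FAST p → p=4. Stack: []
LOAD_FAST_LOAD_FAST a,a → push 26,26. Stack: [26, 26]
BINARY_OP - → 26 - 26 = 0. Stack: [0]
STORE_FAST w → w=0. Stack: []
LOAD_CONST → push 3. Stack: [3]
LOAD_FAST w → push 0. Stack: [3, 0]
BINARY_OP + → 3 + 0 = 3. Stack: [3]
LOAD_CONST → push 8. Stack: [3, 8]
BINARY_OP - → 3 - 8 = -5. Stack: [-5]
STORE_FAST t → t=-5. Stack: []
LOAD_FAST_LOAD_FAST p,a → push 4,26. Stack: [4, 26]
BINARY_OP * → 4 * 26 = 104. Stack: [104]
STORE_FAST w → w=104. Stack: []
LOAD_FAST t → push -5. Stack: [-5]
RETURN_VALUE → return -5.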